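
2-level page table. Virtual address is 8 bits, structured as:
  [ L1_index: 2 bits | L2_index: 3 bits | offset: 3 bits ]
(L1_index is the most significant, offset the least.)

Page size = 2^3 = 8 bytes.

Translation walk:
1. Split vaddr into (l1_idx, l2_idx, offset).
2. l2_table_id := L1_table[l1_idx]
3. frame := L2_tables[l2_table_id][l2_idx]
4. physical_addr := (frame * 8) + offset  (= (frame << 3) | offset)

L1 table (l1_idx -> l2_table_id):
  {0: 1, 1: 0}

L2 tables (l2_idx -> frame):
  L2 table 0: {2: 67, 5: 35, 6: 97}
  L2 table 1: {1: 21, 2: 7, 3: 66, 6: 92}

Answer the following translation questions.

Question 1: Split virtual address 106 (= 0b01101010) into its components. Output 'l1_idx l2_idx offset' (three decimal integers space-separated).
Answer: 1 5 2

Derivation:
vaddr = 106 = 0b01101010
  top 2 bits -> l1_idx = 1
  next 3 bits -> l2_idx = 5
  bottom 3 bits -> offset = 2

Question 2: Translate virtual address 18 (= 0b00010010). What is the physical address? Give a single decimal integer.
Answer: 58

Derivation:
vaddr = 18 = 0b00010010
Split: l1_idx=0, l2_idx=2, offset=2
L1[0] = 1
L2[1][2] = 7
paddr = 7 * 8 + 2 = 58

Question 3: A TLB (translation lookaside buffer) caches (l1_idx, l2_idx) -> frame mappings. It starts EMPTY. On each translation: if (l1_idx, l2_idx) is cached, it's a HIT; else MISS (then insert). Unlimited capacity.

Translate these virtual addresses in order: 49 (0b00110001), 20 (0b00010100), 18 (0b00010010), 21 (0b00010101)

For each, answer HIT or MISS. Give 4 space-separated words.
vaddr=49: (0,6) not in TLB -> MISS, insert
vaddr=20: (0,2) not in TLB -> MISS, insert
vaddr=18: (0,2) in TLB -> HIT
vaddr=21: (0,2) in TLB -> HIT

Answer: MISS MISS HIT HIT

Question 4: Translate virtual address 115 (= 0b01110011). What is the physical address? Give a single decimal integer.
Answer: 779

Derivation:
vaddr = 115 = 0b01110011
Split: l1_idx=1, l2_idx=6, offset=3
L1[1] = 0
L2[0][6] = 97
paddr = 97 * 8 + 3 = 779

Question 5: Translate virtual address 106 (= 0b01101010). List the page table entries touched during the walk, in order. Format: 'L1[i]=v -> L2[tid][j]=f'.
Answer: L1[1]=0 -> L2[0][5]=35

Derivation:
vaddr = 106 = 0b01101010
Split: l1_idx=1, l2_idx=5, offset=2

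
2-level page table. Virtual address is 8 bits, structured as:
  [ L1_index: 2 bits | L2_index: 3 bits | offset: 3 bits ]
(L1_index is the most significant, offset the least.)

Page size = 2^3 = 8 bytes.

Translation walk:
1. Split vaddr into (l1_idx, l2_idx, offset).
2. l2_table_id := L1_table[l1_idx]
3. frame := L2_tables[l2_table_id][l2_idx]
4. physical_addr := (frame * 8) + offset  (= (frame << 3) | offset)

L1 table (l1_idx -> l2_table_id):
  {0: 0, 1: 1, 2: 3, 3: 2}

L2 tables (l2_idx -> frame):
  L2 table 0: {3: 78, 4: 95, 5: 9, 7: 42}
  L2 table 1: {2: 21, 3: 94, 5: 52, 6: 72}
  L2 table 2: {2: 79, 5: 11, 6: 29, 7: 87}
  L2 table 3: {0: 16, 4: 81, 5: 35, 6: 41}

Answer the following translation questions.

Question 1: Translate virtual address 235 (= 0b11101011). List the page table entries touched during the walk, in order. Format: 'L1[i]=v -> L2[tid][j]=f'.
Answer: L1[3]=2 -> L2[2][5]=11

Derivation:
vaddr = 235 = 0b11101011
Split: l1_idx=3, l2_idx=5, offset=3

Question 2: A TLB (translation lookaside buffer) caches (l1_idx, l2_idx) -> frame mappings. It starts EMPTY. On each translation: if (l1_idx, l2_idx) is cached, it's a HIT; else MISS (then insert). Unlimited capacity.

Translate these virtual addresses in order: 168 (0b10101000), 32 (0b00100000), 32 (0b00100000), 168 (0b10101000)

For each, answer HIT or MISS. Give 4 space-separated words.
vaddr=168: (2,5) not in TLB -> MISS, insert
vaddr=32: (0,4) not in TLB -> MISS, insert
vaddr=32: (0,4) in TLB -> HIT
vaddr=168: (2,5) in TLB -> HIT

Answer: MISS MISS HIT HIT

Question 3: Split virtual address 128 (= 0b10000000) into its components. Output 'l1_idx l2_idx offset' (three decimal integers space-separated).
vaddr = 128 = 0b10000000
  top 2 bits -> l1_idx = 2
  next 3 bits -> l2_idx = 0
  bottom 3 bits -> offset = 0

Answer: 2 0 0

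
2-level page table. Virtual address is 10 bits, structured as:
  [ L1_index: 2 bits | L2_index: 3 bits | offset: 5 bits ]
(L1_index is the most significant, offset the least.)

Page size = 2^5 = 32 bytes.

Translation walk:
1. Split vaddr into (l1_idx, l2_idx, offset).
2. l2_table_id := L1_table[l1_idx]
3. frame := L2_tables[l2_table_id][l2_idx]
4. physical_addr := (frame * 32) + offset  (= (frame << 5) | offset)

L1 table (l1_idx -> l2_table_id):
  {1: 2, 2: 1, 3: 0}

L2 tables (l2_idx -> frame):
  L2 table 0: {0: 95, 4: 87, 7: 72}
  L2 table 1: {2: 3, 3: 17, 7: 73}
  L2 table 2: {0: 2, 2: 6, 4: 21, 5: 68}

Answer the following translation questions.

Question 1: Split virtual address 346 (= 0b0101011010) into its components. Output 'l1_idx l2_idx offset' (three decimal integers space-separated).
vaddr = 346 = 0b0101011010
  top 2 bits -> l1_idx = 1
  next 3 bits -> l2_idx = 2
  bottom 5 bits -> offset = 26

Answer: 1 2 26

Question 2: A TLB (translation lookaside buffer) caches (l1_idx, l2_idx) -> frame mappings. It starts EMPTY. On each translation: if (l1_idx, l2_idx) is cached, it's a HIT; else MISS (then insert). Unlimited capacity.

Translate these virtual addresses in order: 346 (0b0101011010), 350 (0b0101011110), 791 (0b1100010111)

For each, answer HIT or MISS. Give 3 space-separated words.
vaddr=346: (1,2) not in TLB -> MISS, insert
vaddr=350: (1,2) in TLB -> HIT
vaddr=791: (3,0) not in TLB -> MISS, insert

Answer: MISS HIT MISS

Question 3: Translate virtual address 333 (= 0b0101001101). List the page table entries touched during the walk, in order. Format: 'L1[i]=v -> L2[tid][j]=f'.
Answer: L1[1]=2 -> L2[2][2]=6

Derivation:
vaddr = 333 = 0b0101001101
Split: l1_idx=1, l2_idx=2, offset=13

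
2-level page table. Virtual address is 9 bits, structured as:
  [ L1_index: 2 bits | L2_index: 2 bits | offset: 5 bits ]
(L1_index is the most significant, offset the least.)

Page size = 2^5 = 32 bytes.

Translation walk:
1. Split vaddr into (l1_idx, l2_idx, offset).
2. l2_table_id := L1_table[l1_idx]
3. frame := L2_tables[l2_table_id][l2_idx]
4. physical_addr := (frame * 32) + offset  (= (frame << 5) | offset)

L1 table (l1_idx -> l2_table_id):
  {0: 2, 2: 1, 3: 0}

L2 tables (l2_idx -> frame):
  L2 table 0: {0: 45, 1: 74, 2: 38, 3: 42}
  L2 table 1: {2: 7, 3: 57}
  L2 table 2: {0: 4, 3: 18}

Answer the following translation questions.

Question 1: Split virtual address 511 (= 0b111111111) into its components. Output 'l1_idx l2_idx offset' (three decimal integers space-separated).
Answer: 3 3 31

Derivation:
vaddr = 511 = 0b111111111
  top 2 bits -> l1_idx = 3
  next 2 bits -> l2_idx = 3
  bottom 5 bits -> offset = 31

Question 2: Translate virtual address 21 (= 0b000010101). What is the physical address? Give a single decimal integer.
vaddr = 21 = 0b000010101
Split: l1_idx=0, l2_idx=0, offset=21
L1[0] = 2
L2[2][0] = 4
paddr = 4 * 32 + 21 = 149

Answer: 149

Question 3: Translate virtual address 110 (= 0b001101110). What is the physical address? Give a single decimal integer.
Answer: 590

Derivation:
vaddr = 110 = 0b001101110
Split: l1_idx=0, l2_idx=3, offset=14
L1[0] = 2
L2[2][3] = 18
paddr = 18 * 32 + 14 = 590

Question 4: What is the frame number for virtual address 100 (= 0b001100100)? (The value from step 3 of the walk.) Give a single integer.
Answer: 18

Derivation:
vaddr = 100: l1_idx=0, l2_idx=3
L1[0] = 2; L2[2][3] = 18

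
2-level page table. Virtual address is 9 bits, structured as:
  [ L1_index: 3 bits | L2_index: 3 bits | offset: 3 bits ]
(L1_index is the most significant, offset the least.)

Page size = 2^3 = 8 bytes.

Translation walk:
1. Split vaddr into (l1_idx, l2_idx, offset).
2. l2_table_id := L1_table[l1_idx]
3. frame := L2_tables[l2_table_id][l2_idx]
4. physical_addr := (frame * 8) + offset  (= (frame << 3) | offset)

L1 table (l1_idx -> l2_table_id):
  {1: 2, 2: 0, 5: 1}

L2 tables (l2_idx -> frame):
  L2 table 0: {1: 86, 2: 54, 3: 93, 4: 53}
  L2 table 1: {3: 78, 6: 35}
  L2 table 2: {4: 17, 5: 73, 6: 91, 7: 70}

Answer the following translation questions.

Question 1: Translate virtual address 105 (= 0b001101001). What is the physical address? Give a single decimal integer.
vaddr = 105 = 0b001101001
Split: l1_idx=1, l2_idx=5, offset=1
L1[1] = 2
L2[2][5] = 73
paddr = 73 * 8 + 1 = 585

Answer: 585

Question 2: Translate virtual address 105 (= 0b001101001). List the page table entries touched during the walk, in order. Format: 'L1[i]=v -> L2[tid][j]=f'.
vaddr = 105 = 0b001101001
Split: l1_idx=1, l2_idx=5, offset=1

Answer: L1[1]=2 -> L2[2][5]=73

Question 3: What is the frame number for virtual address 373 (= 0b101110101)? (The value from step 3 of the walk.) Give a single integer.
vaddr = 373: l1_idx=5, l2_idx=6
L1[5] = 1; L2[1][6] = 35

Answer: 35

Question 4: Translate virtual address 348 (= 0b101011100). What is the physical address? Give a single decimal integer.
Answer: 628

Derivation:
vaddr = 348 = 0b101011100
Split: l1_idx=5, l2_idx=3, offset=4
L1[5] = 1
L2[1][3] = 78
paddr = 78 * 8 + 4 = 628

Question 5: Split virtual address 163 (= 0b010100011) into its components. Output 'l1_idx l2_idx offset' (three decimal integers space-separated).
Answer: 2 4 3

Derivation:
vaddr = 163 = 0b010100011
  top 3 bits -> l1_idx = 2
  next 3 bits -> l2_idx = 4
  bottom 3 bits -> offset = 3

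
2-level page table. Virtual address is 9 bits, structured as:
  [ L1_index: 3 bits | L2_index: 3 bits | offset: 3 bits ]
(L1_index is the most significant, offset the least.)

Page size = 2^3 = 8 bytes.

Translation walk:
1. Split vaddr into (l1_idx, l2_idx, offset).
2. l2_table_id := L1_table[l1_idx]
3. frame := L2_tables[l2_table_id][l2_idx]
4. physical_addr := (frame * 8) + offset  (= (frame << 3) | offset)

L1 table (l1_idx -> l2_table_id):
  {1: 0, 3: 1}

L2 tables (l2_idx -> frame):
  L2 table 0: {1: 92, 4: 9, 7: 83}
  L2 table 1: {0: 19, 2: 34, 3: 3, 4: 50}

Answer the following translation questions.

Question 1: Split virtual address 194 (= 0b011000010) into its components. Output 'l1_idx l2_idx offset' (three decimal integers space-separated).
Answer: 3 0 2

Derivation:
vaddr = 194 = 0b011000010
  top 3 bits -> l1_idx = 3
  next 3 bits -> l2_idx = 0
  bottom 3 bits -> offset = 2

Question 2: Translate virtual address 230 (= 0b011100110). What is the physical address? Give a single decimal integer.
vaddr = 230 = 0b011100110
Split: l1_idx=3, l2_idx=4, offset=6
L1[3] = 1
L2[1][4] = 50
paddr = 50 * 8 + 6 = 406

Answer: 406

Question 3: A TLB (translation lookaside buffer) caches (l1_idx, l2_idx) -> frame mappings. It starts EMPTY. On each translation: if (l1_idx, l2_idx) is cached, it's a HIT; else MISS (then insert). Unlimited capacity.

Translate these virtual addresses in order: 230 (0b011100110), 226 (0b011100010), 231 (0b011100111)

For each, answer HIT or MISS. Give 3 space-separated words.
vaddr=230: (3,4) not in TLB -> MISS, insert
vaddr=226: (3,4) in TLB -> HIT
vaddr=231: (3,4) in TLB -> HIT

Answer: MISS HIT HIT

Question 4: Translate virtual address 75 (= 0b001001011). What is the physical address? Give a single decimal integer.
vaddr = 75 = 0b001001011
Split: l1_idx=1, l2_idx=1, offset=3
L1[1] = 0
L2[0][1] = 92
paddr = 92 * 8 + 3 = 739

Answer: 739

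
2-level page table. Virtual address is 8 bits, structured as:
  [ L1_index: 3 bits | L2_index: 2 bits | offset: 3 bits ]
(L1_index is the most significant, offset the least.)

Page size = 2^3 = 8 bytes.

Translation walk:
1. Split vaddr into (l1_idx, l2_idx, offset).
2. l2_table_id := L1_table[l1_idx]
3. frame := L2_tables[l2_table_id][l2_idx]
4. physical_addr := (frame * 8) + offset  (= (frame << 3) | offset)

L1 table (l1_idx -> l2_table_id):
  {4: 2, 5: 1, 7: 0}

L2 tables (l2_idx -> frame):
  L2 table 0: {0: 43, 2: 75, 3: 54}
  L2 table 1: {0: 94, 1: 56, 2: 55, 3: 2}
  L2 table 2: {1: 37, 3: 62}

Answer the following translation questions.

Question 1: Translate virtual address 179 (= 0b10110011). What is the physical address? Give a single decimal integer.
vaddr = 179 = 0b10110011
Split: l1_idx=5, l2_idx=2, offset=3
L1[5] = 1
L2[1][2] = 55
paddr = 55 * 8 + 3 = 443

Answer: 443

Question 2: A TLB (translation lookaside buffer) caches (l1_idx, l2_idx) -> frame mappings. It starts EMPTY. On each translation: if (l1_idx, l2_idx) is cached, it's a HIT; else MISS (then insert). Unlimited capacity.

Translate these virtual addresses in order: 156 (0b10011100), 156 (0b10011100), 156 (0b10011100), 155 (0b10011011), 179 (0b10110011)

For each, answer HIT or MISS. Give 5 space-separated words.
vaddr=156: (4,3) not in TLB -> MISS, insert
vaddr=156: (4,3) in TLB -> HIT
vaddr=156: (4,3) in TLB -> HIT
vaddr=155: (4,3) in TLB -> HIT
vaddr=179: (5,2) not in TLB -> MISS, insert

Answer: MISS HIT HIT HIT MISS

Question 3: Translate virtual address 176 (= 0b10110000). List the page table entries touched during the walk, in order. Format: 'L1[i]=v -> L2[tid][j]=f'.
Answer: L1[5]=1 -> L2[1][2]=55

Derivation:
vaddr = 176 = 0b10110000
Split: l1_idx=5, l2_idx=2, offset=0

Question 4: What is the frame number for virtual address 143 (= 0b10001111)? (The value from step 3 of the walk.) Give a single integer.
Answer: 37

Derivation:
vaddr = 143: l1_idx=4, l2_idx=1
L1[4] = 2; L2[2][1] = 37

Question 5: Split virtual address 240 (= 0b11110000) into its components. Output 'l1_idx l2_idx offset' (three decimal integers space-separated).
vaddr = 240 = 0b11110000
  top 3 bits -> l1_idx = 7
  next 2 bits -> l2_idx = 2
  bottom 3 bits -> offset = 0

Answer: 7 2 0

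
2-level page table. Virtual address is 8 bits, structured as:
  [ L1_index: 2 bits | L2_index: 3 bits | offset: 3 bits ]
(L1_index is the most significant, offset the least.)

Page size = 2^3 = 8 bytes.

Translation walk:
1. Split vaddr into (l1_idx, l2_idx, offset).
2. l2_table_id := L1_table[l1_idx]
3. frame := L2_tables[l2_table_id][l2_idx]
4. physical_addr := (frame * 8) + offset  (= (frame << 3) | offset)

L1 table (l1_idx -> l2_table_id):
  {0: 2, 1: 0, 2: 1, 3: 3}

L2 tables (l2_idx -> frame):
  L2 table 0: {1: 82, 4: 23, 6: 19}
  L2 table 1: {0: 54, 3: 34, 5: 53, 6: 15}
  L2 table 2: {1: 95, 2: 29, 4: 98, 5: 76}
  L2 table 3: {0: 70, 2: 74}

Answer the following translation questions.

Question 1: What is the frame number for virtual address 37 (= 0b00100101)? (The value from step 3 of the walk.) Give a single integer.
vaddr = 37: l1_idx=0, l2_idx=4
L1[0] = 2; L2[2][4] = 98

Answer: 98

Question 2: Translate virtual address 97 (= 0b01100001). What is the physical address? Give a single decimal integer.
vaddr = 97 = 0b01100001
Split: l1_idx=1, l2_idx=4, offset=1
L1[1] = 0
L2[0][4] = 23
paddr = 23 * 8 + 1 = 185

Answer: 185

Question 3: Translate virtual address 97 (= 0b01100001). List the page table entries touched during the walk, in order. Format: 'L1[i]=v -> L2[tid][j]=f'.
vaddr = 97 = 0b01100001
Split: l1_idx=1, l2_idx=4, offset=1

Answer: L1[1]=0 -> L2[0][4]=23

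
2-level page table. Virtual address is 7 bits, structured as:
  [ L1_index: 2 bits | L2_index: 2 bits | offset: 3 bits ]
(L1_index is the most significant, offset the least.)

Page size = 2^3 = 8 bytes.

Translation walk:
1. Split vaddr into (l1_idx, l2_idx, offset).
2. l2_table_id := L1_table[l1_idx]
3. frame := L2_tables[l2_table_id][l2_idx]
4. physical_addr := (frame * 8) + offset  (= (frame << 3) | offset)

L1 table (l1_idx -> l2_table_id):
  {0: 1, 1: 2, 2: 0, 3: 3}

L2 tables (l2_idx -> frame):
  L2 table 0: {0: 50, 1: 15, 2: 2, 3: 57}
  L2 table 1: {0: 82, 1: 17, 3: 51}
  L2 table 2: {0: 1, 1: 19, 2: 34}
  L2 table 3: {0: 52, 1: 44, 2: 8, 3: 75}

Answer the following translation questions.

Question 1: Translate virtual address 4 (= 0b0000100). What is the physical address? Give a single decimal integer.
vaddr = 4 = 0b0000100
Split: l1_idx=0, l2_idx=0, offset=4
L1[0] = 1
L2[1][0] = 82
paddr = 82 * 8 + 4 = 660

Answer: 660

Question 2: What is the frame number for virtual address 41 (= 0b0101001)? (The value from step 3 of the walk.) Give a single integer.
Answer: 19

Derivation:
vaddr = 41: l1_idx=1, l2_idx=1
L1[1] = 2; L2[2][1] = 19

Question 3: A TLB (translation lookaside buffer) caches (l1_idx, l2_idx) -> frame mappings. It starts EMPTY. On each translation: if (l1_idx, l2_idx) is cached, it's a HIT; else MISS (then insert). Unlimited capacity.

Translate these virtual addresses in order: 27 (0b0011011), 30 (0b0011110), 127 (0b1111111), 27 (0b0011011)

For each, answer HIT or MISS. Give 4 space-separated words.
Answer: MISS HIT MISS HIT

Derivation:
vaddr=27: (0,3) not in TLB -> MISS, insert
vaddr=30: (0,3) in TLB -> HIT
vaddr=127: (3,3) not in TLB -> MISS, insert
vaddr=27: (0,3) in TLB -> HIT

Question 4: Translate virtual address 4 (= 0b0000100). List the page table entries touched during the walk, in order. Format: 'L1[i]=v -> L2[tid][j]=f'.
Answer: L1[0]=1 -> L2[1][0]=82

Derivation:
vaddr = 4 = 0b0000100
Split: l1_idx=0, l2_idx=0, offset=4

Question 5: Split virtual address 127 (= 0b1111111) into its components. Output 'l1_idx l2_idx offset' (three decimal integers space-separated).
vaddr = 127 = 0b1111111
  top 2 bits -> l1_idx = 3
  next 2 bits -> l2_idx = 3
  bottom 3 bits -> offset = 7

Answer: 3 3 7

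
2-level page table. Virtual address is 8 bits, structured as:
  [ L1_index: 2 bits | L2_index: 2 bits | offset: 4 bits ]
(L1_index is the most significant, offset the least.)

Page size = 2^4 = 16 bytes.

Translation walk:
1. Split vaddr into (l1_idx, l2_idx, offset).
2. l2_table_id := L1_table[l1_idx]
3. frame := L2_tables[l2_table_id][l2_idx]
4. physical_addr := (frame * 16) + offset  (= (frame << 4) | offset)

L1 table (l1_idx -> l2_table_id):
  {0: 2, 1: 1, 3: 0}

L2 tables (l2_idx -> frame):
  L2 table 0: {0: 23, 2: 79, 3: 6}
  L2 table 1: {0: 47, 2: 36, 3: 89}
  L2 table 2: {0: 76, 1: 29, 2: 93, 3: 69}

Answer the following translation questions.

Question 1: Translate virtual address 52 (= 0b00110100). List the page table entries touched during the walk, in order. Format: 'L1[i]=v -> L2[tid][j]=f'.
vaddr = 52 = 0b00110100
Split: l1_idx=0, l2_idx=3, offset=4

Answer: L1[0]=2 -> L2[2][3]=69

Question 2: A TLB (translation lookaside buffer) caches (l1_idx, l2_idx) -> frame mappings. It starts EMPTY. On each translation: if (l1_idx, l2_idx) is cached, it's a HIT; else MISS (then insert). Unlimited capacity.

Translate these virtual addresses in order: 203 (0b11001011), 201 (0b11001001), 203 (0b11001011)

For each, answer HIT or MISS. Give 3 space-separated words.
Answer: MISS HIT HIT

Derivation:
vaddr=203: (3,0) not in TLB -> MISS, insert
vaddr=201: (3,0) in TLB -> HIT
vaddr=203: (3,0) in TLB -> HIT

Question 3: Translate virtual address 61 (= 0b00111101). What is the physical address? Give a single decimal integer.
Answer: 1117

Derivation:
vaddr = 61 = 0b00111101
Split: l1_idx=0, l2_idx=3, offset=13
L1[0] = 2
L2[2][3] = 69
paddr = 69 * 16 + 13 = 1117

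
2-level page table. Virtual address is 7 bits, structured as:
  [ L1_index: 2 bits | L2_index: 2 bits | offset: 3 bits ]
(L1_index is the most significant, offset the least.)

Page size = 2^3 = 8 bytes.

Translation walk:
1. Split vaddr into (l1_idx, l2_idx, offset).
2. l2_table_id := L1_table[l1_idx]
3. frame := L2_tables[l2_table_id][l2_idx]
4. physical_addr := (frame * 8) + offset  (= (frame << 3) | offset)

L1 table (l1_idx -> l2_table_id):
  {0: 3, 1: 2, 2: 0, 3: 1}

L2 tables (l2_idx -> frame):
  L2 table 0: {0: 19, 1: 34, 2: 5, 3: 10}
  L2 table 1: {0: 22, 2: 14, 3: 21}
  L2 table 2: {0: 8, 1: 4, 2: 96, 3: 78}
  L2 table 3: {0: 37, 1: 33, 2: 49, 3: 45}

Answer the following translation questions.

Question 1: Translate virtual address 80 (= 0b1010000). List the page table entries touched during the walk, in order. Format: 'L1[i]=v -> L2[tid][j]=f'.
Answer: L1[2]=0 -> L2[0][2]=5

Derivation:
vaddr = 80 = 0b1010000
Split: l1_idx=2, l2_idx=2, offset=0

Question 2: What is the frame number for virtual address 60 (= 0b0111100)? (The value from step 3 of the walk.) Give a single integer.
Answer: 78

Derivation:
vaddr = 60: l1_idx=1, l2_idx=3
L1[1] = 2; L2[2][3] = 78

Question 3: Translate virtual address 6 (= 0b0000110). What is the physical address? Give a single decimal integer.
Answer: 302

Derivation:
vaddr = 6 = 0b0000110
Split: l1_idx=0, l2_idx=0, offset=6
L1[0] = 3
L2[3][0] = 37
paddr = 37 * 8 + 6 = 302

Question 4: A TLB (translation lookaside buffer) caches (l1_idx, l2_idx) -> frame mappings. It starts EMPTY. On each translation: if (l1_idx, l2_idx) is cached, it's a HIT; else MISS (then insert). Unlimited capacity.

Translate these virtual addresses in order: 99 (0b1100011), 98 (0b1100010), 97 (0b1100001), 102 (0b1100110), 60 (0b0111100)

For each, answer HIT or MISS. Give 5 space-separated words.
vaddr=99: (3,0) not in TLB -> MISS, insert
vaddr=98: (3,0) in TLB -> HIT
vaddr=97: (3,0) in TLB -> HIT
vaddr=102: (3,0) in TLB -> HIT
vaddr=60: (1,3) not in TLB -> MISS, insert

Answer: MISS HIT HIT HIT MISS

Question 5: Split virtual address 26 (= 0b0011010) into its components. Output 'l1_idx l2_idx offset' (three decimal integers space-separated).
Answer: 0 3 2

Derivation:
vaddr = 26 = 0b0011010
  top 2 bits -> l1_idx = 0
  next 2 bits -> l2_idx = 3
  bottom 3 bits -> offset = 2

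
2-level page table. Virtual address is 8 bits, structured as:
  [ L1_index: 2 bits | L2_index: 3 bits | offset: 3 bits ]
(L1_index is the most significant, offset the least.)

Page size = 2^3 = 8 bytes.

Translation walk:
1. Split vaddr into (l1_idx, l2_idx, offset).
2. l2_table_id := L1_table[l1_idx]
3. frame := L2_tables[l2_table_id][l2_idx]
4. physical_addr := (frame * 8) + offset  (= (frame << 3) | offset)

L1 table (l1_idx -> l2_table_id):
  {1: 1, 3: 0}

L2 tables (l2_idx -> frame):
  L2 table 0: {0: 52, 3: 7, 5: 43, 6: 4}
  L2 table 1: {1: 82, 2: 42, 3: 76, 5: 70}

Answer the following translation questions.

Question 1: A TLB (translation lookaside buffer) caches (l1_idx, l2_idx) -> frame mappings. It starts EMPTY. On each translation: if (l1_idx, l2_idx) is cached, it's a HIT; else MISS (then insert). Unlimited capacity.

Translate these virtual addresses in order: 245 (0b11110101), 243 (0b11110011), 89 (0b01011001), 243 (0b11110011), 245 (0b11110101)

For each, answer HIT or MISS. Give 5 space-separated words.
Answer: MISS HIT MISS HIT HIT

Derivation:
vaddr=245: (3,6) not in TLB -> MISS, insert
vaddr=243: (3,6) in TLB -> HIT
vaddr=89: (1,3) not in TLB -> MISS, insert
vaddr=243: (3,6) in TLB -> HIT
vaddr=245: (3,6) in TLB -> HIT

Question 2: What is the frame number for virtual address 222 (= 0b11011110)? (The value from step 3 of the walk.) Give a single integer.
vaddr = 222: l1_idx=3, l2_idx=3
L1[3] = 0; L2[0][3] = 7

Answer: 7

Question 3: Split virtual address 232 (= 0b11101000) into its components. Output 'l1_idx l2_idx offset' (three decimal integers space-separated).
vaddr = 232 = 0b11101000
  top 2 bits -> l1_idx = 3
  next 3 bits -> l2_idx = 5
  bottom 3 bits -> offset = 0

Answer: 3 5 0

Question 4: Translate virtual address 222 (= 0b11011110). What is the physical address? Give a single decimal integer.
vaddr = 222 = 0b11011110
Split: l1_idx=3, l2_idx=3, offset=6
L1[3] = 0
L2[0][3] = 7
paddr = 7 * 8 + 6 = 62

Answer: 62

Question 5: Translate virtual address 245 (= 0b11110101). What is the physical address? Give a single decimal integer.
vaddr = 245 = 0b11110101
Split: l1_idx=3, l2_idx=6, offset=5
L1[3] = 0
L2[0][6] = 4
paddr = 4 * 8 + 5 = 37

Answer: 37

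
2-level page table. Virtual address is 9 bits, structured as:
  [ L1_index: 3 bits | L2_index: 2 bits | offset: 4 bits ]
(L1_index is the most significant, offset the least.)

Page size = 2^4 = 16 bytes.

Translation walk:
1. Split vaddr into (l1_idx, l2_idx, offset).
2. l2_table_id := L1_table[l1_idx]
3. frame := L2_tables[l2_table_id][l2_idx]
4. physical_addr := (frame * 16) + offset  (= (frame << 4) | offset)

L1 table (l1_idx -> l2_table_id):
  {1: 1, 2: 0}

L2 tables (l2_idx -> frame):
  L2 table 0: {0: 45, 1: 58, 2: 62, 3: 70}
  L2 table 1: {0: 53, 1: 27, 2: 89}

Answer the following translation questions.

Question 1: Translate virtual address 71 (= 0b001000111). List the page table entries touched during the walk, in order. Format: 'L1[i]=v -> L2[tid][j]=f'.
Answer: L1[1]=1 -> L2[1][0]=53

Derivation:
vaddr = 71 = 0b001000111
Split: l1_idx=1, l2_idx=0, offset=7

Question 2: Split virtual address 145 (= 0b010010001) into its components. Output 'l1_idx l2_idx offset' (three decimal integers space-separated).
vaddr = 145 = 0b010010001
  top 3 bits -> l1_idx = 2
  next 2 bits -> l2_idx = 1
  bottom 4 bits -> offset = 1

Answer: 2 1 1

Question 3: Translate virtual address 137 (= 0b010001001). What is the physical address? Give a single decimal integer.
vaddr = 137 = 0b010001001
Split: l1_idx=2, l2_idx=0, offset=9
L1[2] = 0
L2[0][0] = 45
paddr = 45 * 16 + 9 = 729

Answer: 729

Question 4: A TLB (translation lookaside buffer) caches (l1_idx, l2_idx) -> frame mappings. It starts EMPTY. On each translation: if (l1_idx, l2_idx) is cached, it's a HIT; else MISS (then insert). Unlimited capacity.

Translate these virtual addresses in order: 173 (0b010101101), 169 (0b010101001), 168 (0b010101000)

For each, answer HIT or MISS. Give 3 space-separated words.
vaddr=173: (2,2) not in TLB -> MISS, insert
vaddr=169: (2,2) in TLB -> HIT
vaddr=168: (2,2) in TLB -> HIT

Answer: MISS HIT HIT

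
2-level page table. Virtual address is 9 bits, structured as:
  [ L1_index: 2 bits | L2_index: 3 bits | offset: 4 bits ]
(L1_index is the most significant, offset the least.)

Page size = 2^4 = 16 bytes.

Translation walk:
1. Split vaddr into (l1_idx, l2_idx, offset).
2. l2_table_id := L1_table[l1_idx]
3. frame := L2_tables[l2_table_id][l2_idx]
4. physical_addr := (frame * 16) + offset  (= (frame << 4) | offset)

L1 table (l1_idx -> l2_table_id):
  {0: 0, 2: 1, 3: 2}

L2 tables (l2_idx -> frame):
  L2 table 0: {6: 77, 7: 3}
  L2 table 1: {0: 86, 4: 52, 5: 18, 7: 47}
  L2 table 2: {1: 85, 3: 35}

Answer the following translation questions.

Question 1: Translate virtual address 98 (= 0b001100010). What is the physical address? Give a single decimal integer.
vaddr = 98 = 0b001100010
Split: l1_idx=0, l2_idx=6, offset=2
L1[0] = 0
L2[0][6] = 77
paddr = 77 * 16 + 2 = 1234

Answer: 1234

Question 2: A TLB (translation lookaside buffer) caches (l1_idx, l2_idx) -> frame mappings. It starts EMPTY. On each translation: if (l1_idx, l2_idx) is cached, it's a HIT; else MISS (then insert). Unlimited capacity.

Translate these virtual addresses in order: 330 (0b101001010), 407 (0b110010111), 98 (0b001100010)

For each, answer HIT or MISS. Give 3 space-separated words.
Answer: MISS MISS MISS

Derivation:
vaddr=330: (2,4) not in TLB -> MISS, insert
vaddr=407: (3,1) not in TLB -> MISS, insert
vaddr=98: (0,6) not in TLB -> MISS, insert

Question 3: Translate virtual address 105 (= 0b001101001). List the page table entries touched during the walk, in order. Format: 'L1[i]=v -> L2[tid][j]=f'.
Answer: L1[0]=0 -> L2[0][6]=77

Derivation:
vaddr = 105 = 0b001101001
Split: l1_idx=0, l2_idx=6, offset=9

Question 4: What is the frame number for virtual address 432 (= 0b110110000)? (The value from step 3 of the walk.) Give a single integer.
vaddr = 432: l1_idx=3, l2_idx=3
L1[3] = 2; L2[2][3] = 35

Answer: 35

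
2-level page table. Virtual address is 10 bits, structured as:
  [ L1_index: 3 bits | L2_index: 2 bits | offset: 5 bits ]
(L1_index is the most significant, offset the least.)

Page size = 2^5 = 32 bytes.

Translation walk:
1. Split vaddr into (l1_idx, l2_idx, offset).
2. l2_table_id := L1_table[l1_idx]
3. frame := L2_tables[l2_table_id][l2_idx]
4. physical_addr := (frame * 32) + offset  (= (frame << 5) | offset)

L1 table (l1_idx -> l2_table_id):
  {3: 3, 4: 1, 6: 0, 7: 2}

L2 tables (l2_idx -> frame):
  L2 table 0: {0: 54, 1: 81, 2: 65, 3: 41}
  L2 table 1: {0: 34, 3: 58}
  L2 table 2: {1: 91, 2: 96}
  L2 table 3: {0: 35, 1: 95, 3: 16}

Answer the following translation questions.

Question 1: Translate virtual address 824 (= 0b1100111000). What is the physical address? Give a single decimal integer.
vaddr = 824 = 0b1100111000
Split: l1_idx=6, l2_idx=1, offset=24
L1[6] = 0
L2[0][1] = 81
paddr = 81 * 32 + 24 = 2616

Answer: 2616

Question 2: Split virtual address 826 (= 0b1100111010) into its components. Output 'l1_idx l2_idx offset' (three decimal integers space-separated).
vaddr = 826 = 0b1100111010
  top 3 bits -> l1_idx = 6
  next 2 bits -> l2_idx = 1
  bottom 5 bits -> offset = 26

Answer: 6 1 26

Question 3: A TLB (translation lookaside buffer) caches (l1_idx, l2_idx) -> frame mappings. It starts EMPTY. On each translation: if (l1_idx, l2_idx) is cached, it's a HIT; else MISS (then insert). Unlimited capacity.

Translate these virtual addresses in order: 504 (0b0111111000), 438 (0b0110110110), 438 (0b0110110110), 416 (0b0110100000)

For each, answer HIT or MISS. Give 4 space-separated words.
vaddr=504: (3,3) not in TLB -> MISS, insert
vaddr=438: (3,1) not in TLB -> MISS, insert
vaddr=438: (3,1) in TLB -> HIT
vaddr=416: (3,1) in TLB -> HIT

Answer: MISS MISS HIT HIT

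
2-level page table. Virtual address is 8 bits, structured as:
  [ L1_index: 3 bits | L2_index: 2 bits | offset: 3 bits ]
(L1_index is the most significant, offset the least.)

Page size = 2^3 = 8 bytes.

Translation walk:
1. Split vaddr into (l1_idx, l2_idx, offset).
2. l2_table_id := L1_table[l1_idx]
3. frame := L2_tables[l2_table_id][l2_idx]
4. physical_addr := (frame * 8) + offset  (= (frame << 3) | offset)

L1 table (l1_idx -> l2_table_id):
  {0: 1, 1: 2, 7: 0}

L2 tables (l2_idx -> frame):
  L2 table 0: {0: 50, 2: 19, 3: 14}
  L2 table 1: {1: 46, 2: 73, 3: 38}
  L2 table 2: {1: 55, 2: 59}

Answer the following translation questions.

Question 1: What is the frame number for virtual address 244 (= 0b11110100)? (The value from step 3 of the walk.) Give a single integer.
vaddr = 244: l1_idx=7, l2_idx=2
L1[7] = 0; L2[0][2] = 19

Answer: 19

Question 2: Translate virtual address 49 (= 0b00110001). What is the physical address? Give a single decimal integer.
Answer: 473

Derivation:
vaddr = 49 = 0b00110001
Split: l1_idx=1, l2_idx=2, offset=1
L1[1] = 2
L2[2][2] = 59
paddr = 59 * 8 + 1 = 473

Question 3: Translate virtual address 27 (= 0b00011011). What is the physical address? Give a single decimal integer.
Answer: 307

Derivation:
vaddr = 27 = 0b00011011
Split: l1_idx=0, l2_idx=3, offset=3
L1[0] = 1
L2[1][3] = 38
paddr = 38 * 8 + 3 = 307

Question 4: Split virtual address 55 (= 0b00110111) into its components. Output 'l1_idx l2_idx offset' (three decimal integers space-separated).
Answer: 1 2 7

Derivation:
vaddr = 55 = 0b00110111
  top 3 bits -> l1_idx = 1
  next 2 bits -> l2_idx = 2
  bottom 3 bits -> offset = 7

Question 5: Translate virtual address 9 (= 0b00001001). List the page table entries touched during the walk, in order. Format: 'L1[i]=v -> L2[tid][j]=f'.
Answer: L1[0]=1 -> L2[1][1]=46

Derivation:
vaddr = 9 = 0b00001001
Split: l1_idx=0, l2_idx=1, offset=1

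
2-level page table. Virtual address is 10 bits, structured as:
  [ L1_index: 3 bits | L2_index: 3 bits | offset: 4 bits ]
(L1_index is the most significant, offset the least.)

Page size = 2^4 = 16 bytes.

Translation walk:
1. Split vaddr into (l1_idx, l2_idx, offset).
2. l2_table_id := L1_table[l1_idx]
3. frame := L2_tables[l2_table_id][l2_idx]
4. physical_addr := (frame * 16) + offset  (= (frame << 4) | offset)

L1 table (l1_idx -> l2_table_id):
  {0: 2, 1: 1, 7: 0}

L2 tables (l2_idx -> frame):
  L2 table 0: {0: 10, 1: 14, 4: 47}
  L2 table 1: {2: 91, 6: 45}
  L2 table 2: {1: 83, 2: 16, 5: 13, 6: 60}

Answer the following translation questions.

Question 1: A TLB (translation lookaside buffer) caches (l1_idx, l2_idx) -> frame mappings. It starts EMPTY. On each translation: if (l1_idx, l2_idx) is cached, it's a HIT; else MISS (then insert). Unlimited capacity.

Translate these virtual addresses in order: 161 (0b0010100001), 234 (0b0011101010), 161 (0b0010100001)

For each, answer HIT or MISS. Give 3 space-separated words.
vaddr=161: (1,2) not in TLB -> MISS, insert
vaddr=234: (1,6) not in TLB -> MISS, insert
vaddr=161: (1,2) in TLB -> HIT

Answer: MISS MISS HIT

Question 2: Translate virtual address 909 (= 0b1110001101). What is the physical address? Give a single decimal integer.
vaddr = 909 = 0b1110001101
Split: l1_idx=7, l2_idx=0, offset=13
L1[7] = 0
L2[0][0] = 10
paddr = 10 * 16 + 13 = 173

Answer: 173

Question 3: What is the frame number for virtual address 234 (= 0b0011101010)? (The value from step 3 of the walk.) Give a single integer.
vaddr = 234: l1_idx=1, l2_idx=6
L1[1] = 1; L2[1][6] = 45

Answer: 45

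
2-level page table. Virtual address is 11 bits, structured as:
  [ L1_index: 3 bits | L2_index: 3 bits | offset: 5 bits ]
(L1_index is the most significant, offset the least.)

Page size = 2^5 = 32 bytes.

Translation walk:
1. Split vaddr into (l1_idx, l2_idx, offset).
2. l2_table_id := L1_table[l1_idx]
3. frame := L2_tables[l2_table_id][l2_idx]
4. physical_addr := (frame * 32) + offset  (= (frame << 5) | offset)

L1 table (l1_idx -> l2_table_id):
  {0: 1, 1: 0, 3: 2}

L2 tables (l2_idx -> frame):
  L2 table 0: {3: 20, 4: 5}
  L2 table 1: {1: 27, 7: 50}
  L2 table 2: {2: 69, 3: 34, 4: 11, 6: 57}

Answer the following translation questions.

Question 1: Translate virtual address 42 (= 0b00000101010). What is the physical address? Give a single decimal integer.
vaddr = 42 = 0b00000101010
Split: l1_idx=0, l2_idx=1, offset=10
L1[0] = 1
L2[1][1] = 27
paddr = 27 * 32 + 10 = 874

Answer: 874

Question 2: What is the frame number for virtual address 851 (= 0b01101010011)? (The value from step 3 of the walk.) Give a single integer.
Answer: 69

Derivation:
vaddr = 851: l1_idx=3, l2_idx=2
L1[3] = 2; L2[2][2] = 69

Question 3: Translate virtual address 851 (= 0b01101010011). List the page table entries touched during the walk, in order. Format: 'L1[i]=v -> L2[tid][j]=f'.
vaddr = 851 = 0b01101010011
Split: l1_idx=3, l2_idx=2, offset=19

Answer: L1[3]=2 -> L2[2][2]=69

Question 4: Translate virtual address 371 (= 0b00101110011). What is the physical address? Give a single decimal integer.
vaddr = 371 = 0b00101110011
Split: l1_idx=1, l2_idx=3, offset=19
L1[1] = 0
L2[0][3] = 20
paddr = 20 * 32 + 19 = 659

Answer: 659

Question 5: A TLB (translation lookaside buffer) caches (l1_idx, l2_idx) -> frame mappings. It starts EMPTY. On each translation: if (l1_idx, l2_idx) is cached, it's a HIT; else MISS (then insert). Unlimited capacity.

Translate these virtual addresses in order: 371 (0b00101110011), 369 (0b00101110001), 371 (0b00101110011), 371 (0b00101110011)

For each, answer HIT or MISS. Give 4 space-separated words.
Answer: MISS HIT HIT HIT

Derivation:
vaddr=371: (1,3) not in TLB -> MISS, insert
vaddr=369: (1,3) in TLB -> HIT
vaddr=371: (1,3) in TLB -> HIT
vaddr=371: (1,3) in TLB -> HIT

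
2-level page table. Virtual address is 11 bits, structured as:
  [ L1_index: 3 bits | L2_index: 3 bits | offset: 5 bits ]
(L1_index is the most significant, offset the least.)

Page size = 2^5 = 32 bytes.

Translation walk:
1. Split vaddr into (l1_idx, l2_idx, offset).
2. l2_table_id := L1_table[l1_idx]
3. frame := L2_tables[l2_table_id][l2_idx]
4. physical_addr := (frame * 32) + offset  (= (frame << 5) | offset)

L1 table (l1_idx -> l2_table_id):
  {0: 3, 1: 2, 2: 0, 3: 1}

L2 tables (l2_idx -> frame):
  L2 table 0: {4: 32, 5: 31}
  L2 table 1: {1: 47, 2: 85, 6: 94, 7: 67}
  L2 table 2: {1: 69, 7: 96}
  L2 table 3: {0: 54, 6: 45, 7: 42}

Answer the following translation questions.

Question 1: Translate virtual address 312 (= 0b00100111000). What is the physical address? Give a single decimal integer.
Answer: 2232

Derivation:
vaddr = 312 = 0b00100111000
Split: l1_idx=1, l2_idx=1, offset=24
L1[1] = 2
L2[2][1] = 69
paddr = 69 * 32 + 24 = 2232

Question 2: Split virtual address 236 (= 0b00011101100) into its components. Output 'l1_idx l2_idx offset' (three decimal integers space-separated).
vaddr = 236 = 0b00011101100
  top 3 bits -> l1_idx = 0
  next 3 bits -> l2_idx = 7
  bottom 5 bits -> offset = 12

Answer: 0 7 12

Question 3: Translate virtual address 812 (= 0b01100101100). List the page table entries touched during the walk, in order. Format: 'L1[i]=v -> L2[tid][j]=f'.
vaddr = 812 = 0b01100101100
Split: l1_idx=3, l2_idx=1, offset=12

Answer: L1[3]=1 -> L2[1][1]=47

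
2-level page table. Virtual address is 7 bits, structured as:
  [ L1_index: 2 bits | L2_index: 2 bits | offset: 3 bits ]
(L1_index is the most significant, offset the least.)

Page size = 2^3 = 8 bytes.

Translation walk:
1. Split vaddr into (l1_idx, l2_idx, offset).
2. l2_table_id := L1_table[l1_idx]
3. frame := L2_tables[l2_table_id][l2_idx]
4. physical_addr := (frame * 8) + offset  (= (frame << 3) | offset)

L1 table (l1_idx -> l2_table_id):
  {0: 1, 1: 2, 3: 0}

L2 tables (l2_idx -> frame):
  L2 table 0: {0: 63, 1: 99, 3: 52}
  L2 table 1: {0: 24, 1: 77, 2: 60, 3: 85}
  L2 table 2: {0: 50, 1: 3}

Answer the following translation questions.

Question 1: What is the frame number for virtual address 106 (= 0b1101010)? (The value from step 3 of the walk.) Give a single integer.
Answer: 99

Derivation:
vaddr = 106: l1_idx=3, l2_idx=1
L1[3] = 0; L2[0][1] = 99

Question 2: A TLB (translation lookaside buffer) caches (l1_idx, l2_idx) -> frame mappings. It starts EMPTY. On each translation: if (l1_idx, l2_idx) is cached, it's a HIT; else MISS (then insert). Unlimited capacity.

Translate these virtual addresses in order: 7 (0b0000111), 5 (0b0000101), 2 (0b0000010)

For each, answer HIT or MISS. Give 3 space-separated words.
Answer: MISS HIT HIT

Derivation:
vaddr=7: (0,0) not in TLB -> MISS, insert
vaddr=5: (0,0) in TLB -> HIT
vaddr=2: (0,0) in TLB -> HIT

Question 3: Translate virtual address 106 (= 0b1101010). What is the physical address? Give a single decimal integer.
Answer: 794

Derivation:
vaddr = 106 = 0b1101010
Split: l1_idx=3, l2_idx=1, offset=2
L1[3] = 0
L2[0][1] = 99
paddr = 99 * 8 + 2 = 794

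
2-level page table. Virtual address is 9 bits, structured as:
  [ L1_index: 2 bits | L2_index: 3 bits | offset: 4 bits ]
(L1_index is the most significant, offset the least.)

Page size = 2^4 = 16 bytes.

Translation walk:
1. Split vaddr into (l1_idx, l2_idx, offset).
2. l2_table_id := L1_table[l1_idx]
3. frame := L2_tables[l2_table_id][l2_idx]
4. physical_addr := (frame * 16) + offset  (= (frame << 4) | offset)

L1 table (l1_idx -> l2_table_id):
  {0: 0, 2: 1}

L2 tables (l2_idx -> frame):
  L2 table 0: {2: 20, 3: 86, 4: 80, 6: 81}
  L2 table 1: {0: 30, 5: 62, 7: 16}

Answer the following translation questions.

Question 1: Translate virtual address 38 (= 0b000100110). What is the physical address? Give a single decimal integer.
Answer: 326

Derivation:
vaddr = 38 = 0b000100110
Split: l1_idx=0, l2_idx=2, offset=6
L1[0] = 0
L2[0][2] = 20
paddr = 20 * 16 + 6 = 326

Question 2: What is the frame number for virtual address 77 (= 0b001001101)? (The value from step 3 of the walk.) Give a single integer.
vaddr = 77: l1_idx=0, l2_idx=4
L1[0] = 0; L2[0][4] = 80

Answer: 80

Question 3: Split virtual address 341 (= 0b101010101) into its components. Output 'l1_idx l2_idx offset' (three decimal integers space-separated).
Answer: 2 5 5

Derivation:
vaddr = 341 = 0b101010101
  top 2 bits -> l1_idx = 2
  next 3 bits -> l2_idx = 5
  bottom 4 bits -> offset = 5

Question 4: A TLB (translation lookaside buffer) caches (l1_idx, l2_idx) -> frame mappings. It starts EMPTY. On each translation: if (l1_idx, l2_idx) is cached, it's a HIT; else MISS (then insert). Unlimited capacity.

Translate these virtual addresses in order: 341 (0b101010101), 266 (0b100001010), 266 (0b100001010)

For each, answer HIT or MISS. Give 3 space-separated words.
vaddr=341: (2,5) not in TLB -> MISS, insert
vaddr=266: (2,0) not in TLB -> MISS, insert
vaddr=266: (2,0) in TLB -> HIT

Answer: MISS MISS HIT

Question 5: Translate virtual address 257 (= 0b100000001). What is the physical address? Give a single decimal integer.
vaddr = 257 = 0b100000001
Split: l1_idx=2, l2_idx=0, offset=1
L1[2] = 1
L2[1][0] = 30
paddr = 30 * 16 + 1 = 481

Answer: 481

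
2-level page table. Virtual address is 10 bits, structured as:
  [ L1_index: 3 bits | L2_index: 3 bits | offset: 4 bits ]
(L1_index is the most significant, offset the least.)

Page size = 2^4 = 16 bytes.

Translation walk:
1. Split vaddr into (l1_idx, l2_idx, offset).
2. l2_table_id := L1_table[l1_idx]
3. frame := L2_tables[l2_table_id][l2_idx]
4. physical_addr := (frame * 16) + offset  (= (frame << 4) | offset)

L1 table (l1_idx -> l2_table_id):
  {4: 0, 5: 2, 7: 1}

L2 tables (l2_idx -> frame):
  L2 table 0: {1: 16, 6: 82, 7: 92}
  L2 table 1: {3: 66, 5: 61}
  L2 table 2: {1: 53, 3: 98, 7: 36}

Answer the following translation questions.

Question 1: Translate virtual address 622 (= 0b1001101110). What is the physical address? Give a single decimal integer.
Answer: 1326

Derivation:
vaddr = 622 = 0b1001101110
Split: l1_idx=4, l2_idx=6, offset=14
L1[4] = 0
L2[0][6] = 82
paddr = 82 * 16 + 14 = 1326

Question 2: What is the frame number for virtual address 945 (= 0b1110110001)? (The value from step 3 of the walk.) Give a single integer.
vaddr = 945: l1_idx=7, l2_idx=3
L1[7] = 1; L2[1][3] = 66

Answer: 66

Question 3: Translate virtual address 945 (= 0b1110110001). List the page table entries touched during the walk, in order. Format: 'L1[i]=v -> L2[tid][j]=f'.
Answer: L1[7]=1 -> L2[1][3]=66

Derivation:
vaddr = 945 = 0b1110110001
Split: l1_idx=7, l2_idx=3, offset=1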